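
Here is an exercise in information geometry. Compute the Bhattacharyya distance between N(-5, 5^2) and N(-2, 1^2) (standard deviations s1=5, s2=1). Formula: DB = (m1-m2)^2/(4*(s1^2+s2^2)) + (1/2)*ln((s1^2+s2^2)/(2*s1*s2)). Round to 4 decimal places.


Bhattacharyya distance between two Gaussians:
DB = (m1-m2)^2/(4*(s1^2+s2^2)) + (1/2)*ln((s1^2+s2^2)/(2*s1*s2)).
(m1-m2)^2 = (-3)^2 = 9.
s1^2+s2^2 = 25 + 1 = 26.
term1 = 9/104 = 0.086538.
term2 = 0.5*ln(26/10.0) = 0.477756.
DB = 0.086538 + 0.477756 = 0.5643

0.5643


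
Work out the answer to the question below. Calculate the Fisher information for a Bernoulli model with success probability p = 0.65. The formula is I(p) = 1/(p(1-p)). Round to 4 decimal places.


For Bernoulli(p), Fisher information is I(p) = 1/(p*(1-p)).
p = 0.65, 1-p = 0.35.
p*(1-p) = 0.2275.
I(p) = 1/0.2275 = 4.3956

4.3956


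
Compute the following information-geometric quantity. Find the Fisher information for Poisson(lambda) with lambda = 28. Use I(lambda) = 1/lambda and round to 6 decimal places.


Fisher information for Poisson: I(lambda) = 1/lambda.
lambda = 28.
I(lambda) = 1/28 = 0.035714

0.035714


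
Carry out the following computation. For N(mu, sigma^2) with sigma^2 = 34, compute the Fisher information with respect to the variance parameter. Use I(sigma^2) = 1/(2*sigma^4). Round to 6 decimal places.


Fisher information for variance: I(sigma^2) = 1/(2*sigma^4).
sigma^2 = 34, so sigma^4 = 1156.
I = 1/(2*1156) = 1/2312 = 0.000433

0.000433


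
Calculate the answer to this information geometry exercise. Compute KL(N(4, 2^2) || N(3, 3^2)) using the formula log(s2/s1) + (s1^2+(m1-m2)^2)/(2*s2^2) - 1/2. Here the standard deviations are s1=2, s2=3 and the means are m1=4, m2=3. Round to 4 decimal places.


KL divergence between normal distributions:
KL = log(s2/s1) + (s1^2 + (m1-m2)^2)/(2*s2^2) - 1/2.
log(3/2) = 0.405465.
(2^2 + (4-3)^2)/(2*3^2) = (4 + 1)/18 = 0.277778.
KL = 0.405465 + 0.277778 - 0.5 = 0.1832

0.1832


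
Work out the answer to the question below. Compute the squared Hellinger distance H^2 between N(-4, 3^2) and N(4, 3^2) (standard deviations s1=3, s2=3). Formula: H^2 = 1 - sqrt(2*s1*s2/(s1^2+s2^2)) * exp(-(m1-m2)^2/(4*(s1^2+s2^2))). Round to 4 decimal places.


Squared Hellinger distance for Gaussians:
H^2 = 1 - sqrt(2*s1*s2/(s1^2+s2^2)) * exp(-(m1-m2)^2/(4*(s1^2+s2^2))).
s1^2 = 9, s2^2 = 9, s1^2+s2^2 = 18.
sqrt(2*3*3/(18)) = 1.0.
(m1-m2)^2 = (-8)^2 = 64.
exp(-64/(4*18)) = exp(-0.888889) = 0.411112.
H^2 = 1 - 1.0*0.411112 = 0.5889

0.5889


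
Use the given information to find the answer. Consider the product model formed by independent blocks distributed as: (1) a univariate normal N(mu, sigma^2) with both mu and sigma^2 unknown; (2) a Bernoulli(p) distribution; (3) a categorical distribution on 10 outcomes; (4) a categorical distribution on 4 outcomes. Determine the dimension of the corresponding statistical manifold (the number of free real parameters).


The dimension of a statistical manifold equals the number of free
(independent) real parameters of the model. For a product of independent
blocks the parameter counts add.
- normal (mu, sigma^2): 2.
- Bernoulli (p): 1.
- categorical on 10 outcomes (probabilities sum to 1): 10-1 = 9.
- categorical on 4 outcomes (probabilities sum to 1): 4-1 = 3.
Total = 2 + 1 + 9 + 3 = 15.
Dimension = 15

15


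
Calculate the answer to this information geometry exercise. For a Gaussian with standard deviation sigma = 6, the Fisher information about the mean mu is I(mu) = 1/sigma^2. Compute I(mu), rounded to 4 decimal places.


The Fisher information for the mean of a normal distribution is I(mu) = 1/sigma^2.
sigma = 6, so sigma^2 = 36.
I(mu) = 1/36 = 0.0278

0.0278


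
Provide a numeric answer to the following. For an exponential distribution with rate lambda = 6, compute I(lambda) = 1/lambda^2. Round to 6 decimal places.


Fisher information for exponential: I(lambda) = 1/lambda^2.
lambda = 6, lambda^2 = 36.
I = 1/36 = 0.027778

0.027778


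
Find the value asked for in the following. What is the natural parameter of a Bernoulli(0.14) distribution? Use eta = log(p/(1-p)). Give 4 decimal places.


Natural parameter for Bernoulli: eta = log(p/(1-p)).
p = 0.14, 1-p = 0.86.
p/(1-p) = 0.162791.
eta = log(0.162791) = -1.8153

-1.8153


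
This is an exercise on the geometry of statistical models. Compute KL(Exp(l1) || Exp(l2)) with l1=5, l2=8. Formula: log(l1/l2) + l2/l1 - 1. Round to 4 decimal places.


KL divergence for exponential family:
KL = log(l1/l2) + l2/l1 - 1.
log(5/8) = -0.470004.
8/5 = 1.6.
KL = -0.470004 + 1.6 - 1 = 0.1300

0.1300


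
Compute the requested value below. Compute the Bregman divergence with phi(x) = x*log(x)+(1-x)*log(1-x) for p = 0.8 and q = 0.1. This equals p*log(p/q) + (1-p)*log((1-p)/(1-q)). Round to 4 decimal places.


Bregman divergence with negative entropy generator:
D = p*log(p/q) + (1-p)*log((1-p)/(1-q)).
p = 0.8, q = 0.1.
p*log(p/q) = 0.8*log(0.8/0.1) = 1.663553.
(1-p)*log((1-p)/(1-q)) = 0.2*log(0.2/0.9) = -0.300815.
D = 1.663553 + -0.300815 = 1.3627

1.3627


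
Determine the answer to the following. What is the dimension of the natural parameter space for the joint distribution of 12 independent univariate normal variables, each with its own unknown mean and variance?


Exponential family dimension calculation:
Each univariate normal has two natural parameters (mu/sigma^2 and -1/(2 sigma^2)).
With 12 independent components, dim = 2 * 12 = 24.

24


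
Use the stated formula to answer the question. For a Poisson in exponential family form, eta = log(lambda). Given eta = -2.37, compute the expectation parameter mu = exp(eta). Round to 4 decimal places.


Expectation parameter for Poisson exponential family:
mu = exp(eta).
eta = -2.37.
mu = exp(-2.37) = 0.0935

0.0935


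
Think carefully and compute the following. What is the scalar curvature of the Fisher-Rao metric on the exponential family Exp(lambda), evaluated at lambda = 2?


This family has a single free parameter, so its statistical manifold
is 1-dimensional. The Riemann curvature tensor of any 1-dimensional
Riemannian manifold vanishes identically, so R = 0.

0


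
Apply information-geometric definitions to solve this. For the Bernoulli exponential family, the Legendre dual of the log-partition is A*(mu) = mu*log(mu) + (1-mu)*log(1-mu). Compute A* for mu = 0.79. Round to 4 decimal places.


Legendre transform for Bernoulli:
A*(mu) = mu*log(mu) + (1-mu)*log(1-mu).
mu = 0.79, 1-mu = 0.21.
mu*log(mu) = 0.79*log(0.79) = -0.186221.
(1-mu)*log(1-mu) = 0.21*log(0.21) = -0.327736.
A* = -0.186221 + -0.327736 = -0.5140

-0.5140


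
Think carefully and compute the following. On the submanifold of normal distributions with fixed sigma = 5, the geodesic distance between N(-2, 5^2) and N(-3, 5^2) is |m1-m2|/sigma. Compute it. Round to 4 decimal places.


On the fixed-variance normal subfamily, geodesic distance = |m1-m2|/sigma.
|-2 - -3| = 1.
sigma = 5.
d = 1/5 = 0.2000

0.2000


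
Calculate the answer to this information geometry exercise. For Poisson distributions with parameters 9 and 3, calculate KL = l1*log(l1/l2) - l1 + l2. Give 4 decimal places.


KL divergence for Poisson:
KL = l1*log(l1/l2) - l1 + l2.
l1 = 9, l2 = 3.
log(9/3) = 1.098612.
l1*log(l1/l2) = 9 * 1.098612 = 9.887511.
KL = 9.887511 - 9 + 3 = 3.8875

3.8875


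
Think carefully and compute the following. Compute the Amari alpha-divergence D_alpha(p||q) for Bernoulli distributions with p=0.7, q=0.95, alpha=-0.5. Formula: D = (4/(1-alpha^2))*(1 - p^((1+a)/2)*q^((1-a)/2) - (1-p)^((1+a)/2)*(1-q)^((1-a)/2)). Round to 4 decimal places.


Amari alpha-divergence:
D = (4/(1-alpha^2))*(1 - p^((1+a)/2)*q^((1-a)/2) - (1-p)^((1+a)/2)*(1-q)^((1-a)/2)).
alpha = -0.5, p = 0.7, q = 0.95.
e1 = (1+alpha)/2 = 0.25, e2 = (1-alpha)/2 = 0.75.
t1 = p^e1 * q^e2 = 0.7^0.25 * 0.95^0.75 = 0.880171.
t2 = (1-p)^e1 * (1-q)^e2 = 0.3^0.25 * 0.05^0.75 = 0.078254.
4/(1-alpha^2) = 5.333333.
D = 5.333333*(1 - 0.880171 - 0.078254) = 0.2217

0.2217


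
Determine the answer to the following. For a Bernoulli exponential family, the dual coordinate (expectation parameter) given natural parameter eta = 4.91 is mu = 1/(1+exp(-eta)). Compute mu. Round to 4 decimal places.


Dual coordinate (expectation parameter) for Bernoulli:
mu = 1/(1+exp(-eta)).
eta = 4.91.
exp(-eta) = exp(-4.91) = 0.007372.
mu = 1/(1+0.007372) = 0.9927

0.9927


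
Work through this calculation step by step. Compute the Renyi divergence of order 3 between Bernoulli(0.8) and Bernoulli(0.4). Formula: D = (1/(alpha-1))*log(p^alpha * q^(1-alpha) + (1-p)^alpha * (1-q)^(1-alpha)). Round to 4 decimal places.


Renyi divergence of order alpha between Bernoulli distributions:
D = (1/(alpha-1))*log(p^alpha * q^(1-alpha) + (1-p)^alpha * (1-q)^(1-alpha)).
alpha = 3, p = 0.8, q = 0.4.
p^alpha * q^(1-alpha) = 0.8^3 * 0.4^-2 = 3.2.
(1-p)^alpha * (1-q)^(1-alpha) = 0.2^3 * 0.6^-2 = 0.022222.
sum = 3.2 + 0.022222 = 3.222222.
D = (1/2)*log(3.222222) = 0.5850

0.5850


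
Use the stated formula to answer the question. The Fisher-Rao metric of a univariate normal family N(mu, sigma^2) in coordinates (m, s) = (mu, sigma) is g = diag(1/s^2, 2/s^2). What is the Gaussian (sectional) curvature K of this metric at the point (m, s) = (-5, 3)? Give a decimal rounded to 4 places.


The metric has the form g = (A dm^2 + B ds^2)/s^2 with A = 1, B = 2.
Substitute u = sqrt(A/B)*m: g = B*(du^2 + ds^2)/s^2, i.e. B times the
Poincare upper half-plane metric, which has constant Gaussian curvature -1.
Scaling a 2D metric by a constant c divides the Gaussian curvature by c,
so K = -1/B = -1/(2) = -0.5000 everywhere (the point (m, s) = (-5, 3) is irrelevant:
the curvature is constant).
The requested Gaussian curvature is K = -0.5000.

-0.5000


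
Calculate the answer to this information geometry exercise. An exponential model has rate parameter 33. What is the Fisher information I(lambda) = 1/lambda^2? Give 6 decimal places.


Fisher information for exponential: I(lambda) = 1/lambda^2.
lambda = 33, lambda^2 = 1089.
I = 1/1089 = 0.000918

0.000918


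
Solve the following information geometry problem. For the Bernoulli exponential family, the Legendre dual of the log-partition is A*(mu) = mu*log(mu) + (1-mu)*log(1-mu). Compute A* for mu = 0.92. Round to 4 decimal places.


Legendre transform for Bernoulli:
A*(mu) = mu*log(mu) + (1-mu)*log(1-mu).
mu = 0.92, 1-mu = 0.08.
mu*log(mu) = 0.92*log(0.92) = -0.076711.
(1-mu)*log(1-mu) = 0.08*log(0.08) = -0.202058.
A* = -0.076711 + -0.202058 = -0.2788

-0.2788


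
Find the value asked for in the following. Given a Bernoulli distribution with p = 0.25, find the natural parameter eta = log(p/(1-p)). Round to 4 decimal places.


Natural parameter for Bernoulli: eta = log(p/(1-p)).
p = 0.25, 1-p = 0.75.
p/(1-p) = 0.333333.
eta = log(0.333333) = -1.0986

-1.0986


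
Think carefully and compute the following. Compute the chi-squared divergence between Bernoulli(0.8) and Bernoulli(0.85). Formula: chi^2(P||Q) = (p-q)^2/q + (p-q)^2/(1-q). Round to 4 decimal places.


Chi-squared divergence between Bernoulli distributions:
chi^2 = (p-q)^2/q + (p-q)^2/(1-q).
p = 0.8, q = 0.85, p-q = -0.05.
(p-q)^2 = 0.0025.
term1 = 0.0025/0.85 = 0.002941.
term2 = 0.0025/0.15 = 0.016667.
chi^2 = 0.002941 + 0.016667 = 0.0196

0.0196


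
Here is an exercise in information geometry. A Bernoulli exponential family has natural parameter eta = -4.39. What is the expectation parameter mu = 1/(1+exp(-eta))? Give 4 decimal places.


Dual coordinate (expectation parameter) for Bernoulli:
mu = 1/(1+exp(-eta)).
eta = -4.39.
exp(-eta) = exp(4.39) = 80.640419.
mu = 1/(1+80.640419) = 0.0122

0.0122


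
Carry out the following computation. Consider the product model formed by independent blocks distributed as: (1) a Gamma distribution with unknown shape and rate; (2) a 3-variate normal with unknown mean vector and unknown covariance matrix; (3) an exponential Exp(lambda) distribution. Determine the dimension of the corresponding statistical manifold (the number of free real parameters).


The dimension of a statistical manifold equals the number of free
(independent) real parameters of the model. For a product of independent
blocks the parameter counts add.
- Gamma (shape, rate): 2.
- 3-variate normal: 3 (mean) + 3*4/2 = 6 (symmetric covariance) = 9.
- exponential (lambda): 1.
Total = 2 + 9 + 1 = 12.
Dimension = 12

12


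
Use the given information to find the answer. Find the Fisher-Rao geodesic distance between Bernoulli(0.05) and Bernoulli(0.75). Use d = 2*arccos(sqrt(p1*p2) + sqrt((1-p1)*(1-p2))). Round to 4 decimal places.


Geodesic distance on Bernoulli manifold:
d(p1,p2) = 2*arccos(sqrt(p1*p2) + sqrt((1-p1)*(1-p2))).
sqrt(p1*p2) = sqrt(0.05*0.75) = 0.193649.
sqrt((1-p1)*(1-p2)) = sqrt(0.95*0.25) = 0.48734.
arg = 0.193649 + 0.48734 = 0.680989.
d = 2*arccos(0.680989) = 1.6434

1.6434


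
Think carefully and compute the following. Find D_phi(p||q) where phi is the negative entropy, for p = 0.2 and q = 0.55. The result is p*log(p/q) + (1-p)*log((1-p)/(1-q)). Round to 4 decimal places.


Bregman divergence with negative entropy generator:
D = p*log(p/q) + (1-p)*log((1-p)/(1-q)).
p = 0.2, q = 0.55.
p*log(p/q) = 0.2*log(0.2/0.55) = -0.20232.
(1-p)*log((1-p)/(1-q)) = 0.8*log(0.8/0.45) = 0.460291.
D = -0.20232 + 0.460291 = 0.2580

0.2580


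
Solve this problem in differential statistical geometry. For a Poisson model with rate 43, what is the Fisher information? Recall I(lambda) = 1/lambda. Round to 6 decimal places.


Fisher information for Poisson: I(lambda) = 1/lambda.
lambda = 43.
I(lambda) = 1/43 = 0.023256

0.023256


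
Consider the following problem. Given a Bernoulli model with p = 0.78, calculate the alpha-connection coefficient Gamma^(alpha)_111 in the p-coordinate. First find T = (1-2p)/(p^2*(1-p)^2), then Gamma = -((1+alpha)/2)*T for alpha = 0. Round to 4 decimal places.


Skewness (Amari-Chentsov) tensor: T = (1-2p)/(p^2*(1-p)^2).
p = 0.78, 1-2p = -0.56, p^2 = 0.6084, (1-p)^2 = 0.0484.
T = -0.56/(0.6084 * 0.0484) = -19.017502.
In the p-coordinate, Gamma^(alpha) = Gamma^(0) - (alpha/2)*T with Gamma^(0) = (1/2)*g'(p) = -T/2,
so Gamma^(alpha) = -((1+alpha)/2)*T.
alpha = 0, -(1+alpha)/2 = -0.5.
Gamma = -0.5 * -19.017502 = 9.5088

9.5088


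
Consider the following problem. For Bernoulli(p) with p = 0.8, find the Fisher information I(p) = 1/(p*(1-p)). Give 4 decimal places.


For Bernoulli(p), Fisher information is I(p) = 1/(p*(1-p)).
p = 0.8, 1-p = 0.2.
p*(1-p) = 0.16.
I(p) = 1/0.16 = 6.2500

6.2500


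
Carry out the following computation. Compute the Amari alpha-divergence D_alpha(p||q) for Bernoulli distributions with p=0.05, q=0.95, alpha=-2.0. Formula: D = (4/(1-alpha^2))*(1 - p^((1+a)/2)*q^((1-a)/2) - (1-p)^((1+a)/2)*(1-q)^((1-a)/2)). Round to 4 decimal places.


Amari alpha-divergence:
D = (4/(1-alpha^2))*(1 - p^((1+a)/2)*q^((1-a)/2) - (1-p)^((1+a)/2)*(1-q)^((1-a)/2)).
alpha = -2.0, p = 0.05, q = 0.95.
e1 = (1+alpha)/2 = -0.5, e2 = (1-alpha)/2 = 1.5.
t1 = p^e1 * q^e2 = 0.05^-0.5 * 0.95^1.5 = 4.140954.
t2 = (1-p)^e1 * (1-q)^e2 = 0.95^-0.5 * 0.05^1.5 = 0.011471.
4/(1-alpha^2) = -1.333333.
D = -1.333333*(1 - 4.140954 - 0.011471) = 4.2032

4.2032


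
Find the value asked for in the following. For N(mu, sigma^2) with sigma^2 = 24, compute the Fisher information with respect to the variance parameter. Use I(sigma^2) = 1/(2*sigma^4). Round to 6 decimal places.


Fisher information for variance: I(sigma^2) = 1/(2*sigma^4).
sigma^2 = 24, so sigma^4 = 576.
I = 1/(2*576) = 1/1152 = 0.000868

0.000868


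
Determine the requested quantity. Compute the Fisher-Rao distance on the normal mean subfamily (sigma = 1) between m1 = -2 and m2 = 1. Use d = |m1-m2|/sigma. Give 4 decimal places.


On the fixed-variance normal subfamily, geodesic distance = |m1-m2|/sigma.
|-2 - 1| = 3.
sigma = 1.
d = 3/1 = 3.0000

3.0000


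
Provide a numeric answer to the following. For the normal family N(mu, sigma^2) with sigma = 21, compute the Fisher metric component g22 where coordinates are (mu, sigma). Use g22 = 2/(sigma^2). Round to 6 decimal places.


For the 2-parameter normal family, the Fisher metric has:
  g11 = 1/sigma^2, g22 = 2/sigma^2.
sigma = 21, sigma^2 = 441.
g22 = 0.004535

0.004535


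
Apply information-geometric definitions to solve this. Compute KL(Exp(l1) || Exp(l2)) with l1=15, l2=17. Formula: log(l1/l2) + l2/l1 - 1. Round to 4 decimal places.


KL divergence for exponential family:
KL = log(l1/l2) + l2/l1 - 1.
log(15/17) = -0.125163.
17/15 = 1.133333.
KL = -0.125163 + 1.133333 - 1 = 0.0082

0.0082


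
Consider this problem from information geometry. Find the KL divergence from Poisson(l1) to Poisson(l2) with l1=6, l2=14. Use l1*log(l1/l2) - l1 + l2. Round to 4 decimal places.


KL divergence for Poisson:
KL = l1*log(l1/l2) - l1 + l2.
l1 = 6, l2 = 14.
log(6/14) = -0.847298.
l1*log(l1/l2) = 6 * -0.847298 = -5.083787.
KL = -5.083787 - 6 + 14 = 2.9162

2.9162


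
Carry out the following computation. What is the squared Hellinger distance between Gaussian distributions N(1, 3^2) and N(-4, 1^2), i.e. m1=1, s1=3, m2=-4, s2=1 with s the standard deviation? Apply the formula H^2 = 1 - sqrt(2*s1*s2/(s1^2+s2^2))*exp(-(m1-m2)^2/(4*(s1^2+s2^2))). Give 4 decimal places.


Squared Hellinger distance for Gaussians:
H^2 = 1 - sqrt(2*s1*s2/(s1^2+s2^2)) * exp(-(m1-m2)^2/(4*(s1^2+s2^2))).
s1^2 = 9, s2^2 = 1, s1^2+s2^2 = 10.
sqrt(2*3*1/(10)) = 0.774597.
(m1-m2)^2 = (5)^2 = 25.
exp(-25/(4*10)) = exp(-0.625) = 0.535261.
H^2 = 1 - 0.774597*0.535261 = 0.5854

0.5854


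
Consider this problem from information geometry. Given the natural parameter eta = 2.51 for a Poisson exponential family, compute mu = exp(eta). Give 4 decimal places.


Expectation parameter for Poisson exponential family:
mu = exp(eta).
eta = 2.51.
mu = exp(2.51) = 12.3049

12.3049


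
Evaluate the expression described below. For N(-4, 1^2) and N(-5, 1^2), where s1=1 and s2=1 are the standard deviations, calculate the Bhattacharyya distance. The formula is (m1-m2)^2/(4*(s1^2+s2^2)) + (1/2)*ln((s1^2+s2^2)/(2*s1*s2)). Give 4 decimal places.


Bhattacharyya distance between two Gaussians:
DB = (m1-m2)^2/(4*(s1^2+s2^2)) + (1/2)*ln((s1^2+s2^2)/(2*s1*s2)).
(m1-m2)^2 = (1)^2 = 1.
s1^2+s2^2 = 1 + 1 = 2.
term1 = 1/8 = 0.125.
term2 = 0.5*ln(2/2.0) = 0.0.
DB = 0.125 + 0.0 = 0.1250

0.1250


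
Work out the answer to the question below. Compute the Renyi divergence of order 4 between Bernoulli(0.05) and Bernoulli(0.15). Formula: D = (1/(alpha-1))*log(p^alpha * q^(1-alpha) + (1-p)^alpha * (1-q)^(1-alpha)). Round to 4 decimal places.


Renyi divergence of order alpha between Bernoulli distributions:
D = (1/(alpha-1))*log(p^alpha * q^(1-alpha) + (1-p)^alpha * (1-q)^(1-alpha)).
alpha = 4, p = 0.05, q = 0.15.
p^alpha * q^(1-alpha) = 0.05^4 * 0.15^-3 = 0.001852.
(1-p)^alpha * (1-q)^(1-alpha) = 0.95^4 * 0.85^-3 = 1.326287.
sum = 0.001852 + 1.326287 = 1.328139.
D = (1/3)*log(1.328139) = 0.0946

0.0946


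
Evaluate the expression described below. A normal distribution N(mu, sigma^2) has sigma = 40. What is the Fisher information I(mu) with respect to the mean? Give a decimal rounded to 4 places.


The Fisher information for the mean of a normal distribution is I(mu) = 1/sigma^2.
sigma = 40, so sigma^2 = 1600.
I(mu) = 1/1600 = 0.0006

0.0006


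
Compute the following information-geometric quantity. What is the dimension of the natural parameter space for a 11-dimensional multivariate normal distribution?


Exponential family dimension calculation:
For 11-dim MVN: mean has 11 params, covariance has 11*12/2 = 66 unique entries.
Total dim = 11 + 66 = 77.

77


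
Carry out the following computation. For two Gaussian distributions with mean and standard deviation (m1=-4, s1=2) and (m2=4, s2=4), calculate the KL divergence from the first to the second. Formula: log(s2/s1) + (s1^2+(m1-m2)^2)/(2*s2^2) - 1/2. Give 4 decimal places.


KL divergence between normal distributions:
KL = log(s2/s1) + (s1^2 + (m1-m2)^2)/(2*s2^2) - 1/2.
log(4/2) = 0.693147.
(2^2 + (-4-4)^2)/(2*4^2) = (4 + 64)/32 = 2.125.
KL = 0.693147 + 2.125 - 0.5 = 2.3181

2.3181


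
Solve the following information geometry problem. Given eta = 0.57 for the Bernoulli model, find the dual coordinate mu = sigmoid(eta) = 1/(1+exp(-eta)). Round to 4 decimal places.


Dual coordinate (expectation parameter) for Bernoulli:
mu = 1/(1+exp(-eta)).
eta = 0.57.
exp(-eta) = exp(-0.57) = 0.565525.
mu = 1/(1+0.565525) = 0.6388

0.6388


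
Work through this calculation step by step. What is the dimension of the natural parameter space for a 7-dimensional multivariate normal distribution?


Exponential family dimension calculation:
For 7-dim MVN: mean has 7 params, covariance has 7*8/2 = 28 unique entries.
Total dim = 7 + 28 = 35.

35


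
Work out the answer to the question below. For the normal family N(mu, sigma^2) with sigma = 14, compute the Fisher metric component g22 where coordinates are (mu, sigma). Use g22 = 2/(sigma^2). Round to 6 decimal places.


For the 2-parameter normal family, the Fisher metric has:
  g11 = 1/sigma^2, g22 = 2/sigma^2.
sigma = 14, sigma^2 = 196.
g22 = 0.010204

0.010204


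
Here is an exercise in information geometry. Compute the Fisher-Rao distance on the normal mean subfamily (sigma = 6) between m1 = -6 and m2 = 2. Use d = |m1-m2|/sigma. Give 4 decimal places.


On the fixed-variance normal subfamily, geodesic distance = |m1-m2|/sigma.
|-6 - 2| = 8.
sigma = 6.
d = 8/6 = 1.3333

1.3333


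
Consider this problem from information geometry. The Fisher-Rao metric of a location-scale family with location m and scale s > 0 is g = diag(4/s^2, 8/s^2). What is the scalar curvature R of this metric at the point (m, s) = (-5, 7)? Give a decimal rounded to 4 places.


The metric has the form g = (A dm^2 + B ds^2)/s^2 with A = 4, B = 8.
Substitute u = sqrt(A/B)*m: g = B*(du^2 + ds^2)/s^2, i.e. B times the
Poincare upper half-plane metric, which has constant Gaussian curvature -1.
Scaling a 2D metric by a constant c divides the Gaussian curvature by c,
so K = -1/B = -1/(8) = -0.1250 everywhere (the point (m, s) = (-5, 7) is irrelevant:
the curvature is constant).
Scalar curvature in dimension 2: R = 2K = -2/(8) = -0.2500.

-0.2500


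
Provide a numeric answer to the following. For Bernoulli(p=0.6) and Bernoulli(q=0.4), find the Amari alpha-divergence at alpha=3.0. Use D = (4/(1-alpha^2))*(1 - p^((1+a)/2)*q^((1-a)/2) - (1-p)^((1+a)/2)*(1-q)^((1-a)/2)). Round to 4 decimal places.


Amari alpha-divergence:
D = (4/(1-alpha^2))*(1 - p^((1+a)/2)*q^((1-a)/2) - (1-p)^((1+a)/2)*(1-q)^((1-a)/2)).
alpha = 3.0, p = 0.6, q = 0.4.
e1 = (1+alpha)/2 = 2.0, e2 = (1-alpha)/2 = -1.0.
t1 = p^e1 * q^e2 = 0.6^2.0 * 0.4^-1.0 = 0.9.
t2 = (1-p)^e1 * (1-q)^e2 = 0.4^2.0 * 0.6^-1.0 = 0.266667.
4/(1-alpha^2) = -0.5.
D = -0.5*(1 - 0.9 - 0.266667) = 0.0833

0.0833


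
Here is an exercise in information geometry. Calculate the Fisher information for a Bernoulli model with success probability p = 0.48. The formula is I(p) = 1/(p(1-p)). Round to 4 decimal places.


For Bernoulli(p), Fisher information is I(p) = 1/(p*(1-p)).
p = 0.48, 1-p = 0.52.
p*(1-p) = 0.2496.
I(p) = 1/0.2496 = 4.0064

4.0064


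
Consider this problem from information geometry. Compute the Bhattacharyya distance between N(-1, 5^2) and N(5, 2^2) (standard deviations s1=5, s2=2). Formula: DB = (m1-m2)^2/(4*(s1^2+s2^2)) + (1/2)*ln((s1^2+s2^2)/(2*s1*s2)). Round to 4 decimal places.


Bhattacharyya distance between two Gaussians:
DB = (m1-m2)^2/(4*(s1^2+s2^2)) + (1/2)*ln((s1^2+s2^2)/(2*s1*s2)).
(m1-m2)^2 = (-6)^2 = 36.
s1^2+s2^2 = 25 + 4 = 29.
term1 = 36/116 = 0.310345.
term2 = 0.5*ln(29/20.0) = 0.185782.
DB = 0.310345 + 0.185782 = 0.4961

0.4961


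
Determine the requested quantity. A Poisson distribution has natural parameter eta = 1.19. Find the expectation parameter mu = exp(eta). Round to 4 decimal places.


Expectation parameter for Poisson exponential family:
mu = exp(eta).
eta = 1.19.
mu = exp(1.19) = 3.2871

3.2871


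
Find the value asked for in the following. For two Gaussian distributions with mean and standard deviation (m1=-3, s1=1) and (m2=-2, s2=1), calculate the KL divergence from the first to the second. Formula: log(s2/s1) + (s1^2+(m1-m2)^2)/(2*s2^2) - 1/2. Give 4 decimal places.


KL divergence between normal distributions:
KL = log(s2/s1) + (s1^2 + (m1-m2)^2)/(2*s2^2) - 1/2.
log(1/1) = 0.0.
(1^2 + (-3--2)^2)/(2*1^2) = (1 + 1)/2 = 1.0.
KL = 0.0 + 1.0 - 0.5 = 0.5000

0.5000


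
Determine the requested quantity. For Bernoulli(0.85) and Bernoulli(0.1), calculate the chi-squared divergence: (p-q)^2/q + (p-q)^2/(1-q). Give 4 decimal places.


Chi-squared divergence between Bernoulli distributions:
chi^2 = (p-q)^2/q + (p-q)^2/(1-q).
p = 0.85, q = 0.1, p-q = 0.75.
(p-q)^2 = 0.5625.
term1 = 0.5625/0.1 = 5.625.
term2 = 0.5625/0.9 = 0.625.
chi^2 = 5.625 + 0.625 = 6.2500

6.2500


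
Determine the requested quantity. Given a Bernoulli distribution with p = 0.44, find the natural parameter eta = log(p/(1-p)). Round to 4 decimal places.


Natural parameter for Bernoulli: eta = log(p/(1-p)).
p = 0.44, 1-p = 0.56.
p/(1-p) = 0.785714.
eta = log(0.785714) = -0.2412

-0.2412


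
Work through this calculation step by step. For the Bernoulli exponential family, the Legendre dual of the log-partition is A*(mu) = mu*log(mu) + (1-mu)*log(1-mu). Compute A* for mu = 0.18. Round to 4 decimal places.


Legendre transform for Bernoulli:
A*(mu) = mu*log(mu) + (1-mu)*log(1-mu).
mu = 0.18, 1-mu = 0.82.
mu*log(mu) = 0.18*log(0.18) = -0.308664.
(1-mu)*log(1-mu) = 0.82*log(0.82) = -0.16273.
A* = -0.308664 + -0.16273 = -0.4714

-0.4714


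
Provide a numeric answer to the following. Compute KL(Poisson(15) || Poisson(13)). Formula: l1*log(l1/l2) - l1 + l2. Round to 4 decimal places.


KL divergence for Poisson:
KL = l1*log(l1/l2) - l1 + l2.
l1 = 15, l2 = 13.
log(15/13) = 0.143101.
l1*log(l1/l2) = 15 * 0.143101 = 2.146513.
KL = 2.146513 - 15 + 13 = 0.1465

0.1465


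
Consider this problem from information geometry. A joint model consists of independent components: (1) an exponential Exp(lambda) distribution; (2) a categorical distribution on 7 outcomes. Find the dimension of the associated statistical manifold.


The dimension of a statistical manifold equals the number of free
(independent) real parameters of the model. For a product of independent
blocks the parameter counts add.
- exponential (lambda): 1.
- categorical on 7 outcomes (probabilities sum to 1): 7-1 = 6.
Total = 1 + 6 = 7.
Dimension = 7

7


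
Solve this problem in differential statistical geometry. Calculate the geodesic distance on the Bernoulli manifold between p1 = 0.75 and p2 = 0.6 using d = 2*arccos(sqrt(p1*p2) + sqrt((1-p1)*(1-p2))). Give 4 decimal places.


Geodesic distance on Bernoulli manifold:
d(p1,p2) = 2*arccos(sqrt(p1*p2) + sqrt((1-p1)*(1-p2))).
sqrt(p1*p2) = sqrt(0.75*0.6) = 0.67082.
sqrt((1-p1)*(1-p2)) = sqrt(0.25*0.4) = 0.316228.
arg = 0.67082 + 0.316228 = 0.987048.
d = 2*arccos(0.987048) = 0.3222

0.3222


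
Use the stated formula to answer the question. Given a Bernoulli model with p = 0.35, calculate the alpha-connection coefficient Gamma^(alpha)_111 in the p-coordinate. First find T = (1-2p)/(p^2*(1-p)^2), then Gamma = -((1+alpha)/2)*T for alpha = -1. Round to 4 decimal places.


Skewness (Amari-Chentsov) tensor: T = (1-2p)/(p^2*(1-p)^2).
p = 0.35, 1-2p = 0.3, p^2 = 0.1225, (1-p)^2 = 0.4225.
T = 0.3/(0.1225 * 0.4225) = 5.796401.
In the p-coordinate, Gamma^(alpha) = Gamma^(0) - (alpha/2)*T with Gamma^(0) = (1/2)*g'(p) = -T/2,
so Gamma^(alpha) = -((1+alpha)/2)*T.
alpha = -1, -(1+alpha)/2 = 0.0.
Gamma = 0.0 * 5.796401 = 0.0000

0.0000


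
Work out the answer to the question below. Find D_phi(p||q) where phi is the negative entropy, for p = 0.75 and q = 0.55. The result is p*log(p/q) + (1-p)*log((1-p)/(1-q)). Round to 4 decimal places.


Bregman divergence with negative entropy generator:
D = p*log(p/q) + (1-p)*log((1-p)/(1-q)).
p = 0.75, q = 0.55.
p*log(p/q) = 0.75*log(0.75/0.55) = 0.232616.
(1-p)*log((1-p)/(1-q)) = 0.25*log(0.25/0.45) = -0.146947.
D = 0.232616 + -0.146947 = 0.0857

0.0857


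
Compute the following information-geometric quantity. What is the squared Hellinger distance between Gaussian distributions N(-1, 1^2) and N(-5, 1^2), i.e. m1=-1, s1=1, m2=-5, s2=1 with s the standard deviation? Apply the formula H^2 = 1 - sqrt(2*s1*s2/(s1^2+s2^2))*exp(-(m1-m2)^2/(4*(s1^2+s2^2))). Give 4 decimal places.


Squared Hellinger distance for Gaussians:
H^2 = 1 - sqrt(2*s1*s2/(s1^2+s2^2)) * exp(-(m1-m2)^2/(4*(s1^2+s2^2))).
s1^2 = 1, s2^2 = 1, s1^2+s2^2 = 2.
sqrt(2*1*1/(2)) = 1.0.
(m1-m2)^2 = (4)^2 = 16.
exp(-16/(4*2)) = exp(-2.0) = 0.135335.
H^2 = 1 - 1.0*0.135335 = 0.8647

0.8647


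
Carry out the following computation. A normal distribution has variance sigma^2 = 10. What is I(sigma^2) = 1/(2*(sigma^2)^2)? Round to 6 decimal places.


Fisher information for variance: I(sigma^2) = 1/(2*sigma^4).
sigma^2 = 10, so sigma^4 = 100.
I = 1/(2*100) = 1/200 = 0.005000

0.005000


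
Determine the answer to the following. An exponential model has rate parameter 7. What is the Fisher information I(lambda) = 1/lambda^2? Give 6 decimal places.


Fisher information for exponential: I(lambda) = 1/lambda^2.
lambda = 7, lambda^2 = 49.
I = 1/49 = 0.020408

0.020408


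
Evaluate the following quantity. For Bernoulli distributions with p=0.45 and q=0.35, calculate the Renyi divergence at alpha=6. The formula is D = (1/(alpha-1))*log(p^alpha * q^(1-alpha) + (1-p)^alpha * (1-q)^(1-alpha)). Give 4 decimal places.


Renyi divergence of order alpha between Bernoulli distributions:
D = (1/(alpha-1))*log(p^alpha * q^(1-alpha) + (1-p)^alpha * (1-q)^(1-alpha)).
alpha = 6, p = 0.45, q = 0.35.
p^alpha * q^(1-alpha) = 0.45^6 * 0.35^-5 = 1.581011.
(1-p)^alpha * (1-q)^(1-alpha) = 0.55^6 * 0.65^-5 = 0.238566.
sum = 1.581011 + 0.238566 = 1.819577.
D = (1/5)*log(1.819577) = 0.1197

0.1197


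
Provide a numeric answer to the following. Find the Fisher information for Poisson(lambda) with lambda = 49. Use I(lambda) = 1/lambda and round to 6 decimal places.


Fisher information for Poisson: I(lambda) = 1/lambda.
lambda = 49.
I(lambda) = 1/49 = 0.020408

0.020408


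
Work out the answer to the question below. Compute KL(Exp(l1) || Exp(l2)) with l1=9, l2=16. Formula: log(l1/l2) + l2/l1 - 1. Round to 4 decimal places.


KL divergence for exponential family:
KL = log(l1/l2) + l2/l1 - 1.
log(9/16) = -0.575364.
16/9 = 1.777778.
KL = -0.575364 + 1.777778 - 1 = 0.2024

0.2024


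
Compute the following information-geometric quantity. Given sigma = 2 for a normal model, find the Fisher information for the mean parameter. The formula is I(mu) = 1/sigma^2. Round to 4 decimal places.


The Fisher information for the mean of a normal distribution is I(mu) = 1/sigma^2.
sigma = 2, so sigma^2 = 4.
I(mu) = 1/4 = 0.2500

0.2500


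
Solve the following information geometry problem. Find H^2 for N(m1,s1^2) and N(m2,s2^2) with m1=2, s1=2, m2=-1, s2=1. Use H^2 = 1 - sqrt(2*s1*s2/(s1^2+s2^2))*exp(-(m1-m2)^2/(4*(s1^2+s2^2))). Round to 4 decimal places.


Squared Hellinger distance for Gaussians:
H^2 = 1 - sqrt(2*s1*s2/(s1^2+s2^2)) * exp(-(m1-m2)^2/(4*(s1^2+s2^2))).
s1^2 = 4, s2^2 = 1, s1^2+s2^2 = 5.
sqrt(2*2*1/(5)) = 0.894427.
(m1-m2)^2 = (3)^2 = 9.
exp(-9/(4*5)) = exp(-0.45) = 0.637628.
H^2 = 1 - 0.894427*0.637628 = 0.4297

0.4297


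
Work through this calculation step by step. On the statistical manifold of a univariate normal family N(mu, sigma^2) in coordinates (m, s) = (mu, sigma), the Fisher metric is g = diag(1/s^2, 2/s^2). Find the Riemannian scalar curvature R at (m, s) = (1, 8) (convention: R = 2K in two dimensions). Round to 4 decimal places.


The metric has the form g = (A dm^2 + B ds^2)/s^2 with A = 1, B = 2.
Substitute u = sqrt(A/B)*m: g = B*(du^2 + ds^2)/s^2, i.e. B times the
Poincare upper half-plane metric, which has constant Gaussian curvature -1.
Scaling a 2D metric by a constant c divides the Gaussian curvature by c,
so K = -1/B = -1/(2) = -0.5000 everywhere (the point (m, s) = (1, 8) is irrelevant:
the curvature is constant).
Scalar curvature in dimension 2: R = 2K = -2/(2) = -1.0000.

-1.0000


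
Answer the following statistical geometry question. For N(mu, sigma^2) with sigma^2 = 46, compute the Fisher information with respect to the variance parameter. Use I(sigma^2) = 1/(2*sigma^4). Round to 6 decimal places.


Fisher information for variance: I(sigma^2) = 1/(2*sigma^4).
sigma^2 = 46, so sigma^4 = 2116.
I = 1/(2*2116) = 1/4232 = 0.000236

0.000236


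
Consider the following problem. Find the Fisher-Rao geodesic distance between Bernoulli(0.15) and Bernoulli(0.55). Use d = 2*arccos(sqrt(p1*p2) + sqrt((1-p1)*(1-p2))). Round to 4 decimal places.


Geodesic distance on Bernoulli manifold:
d(p1,p2) = 2*arccos(sqrt(p1*p2) + sqrt((1-p1)*(1-p2))).
sqrt(p1*p2) = sqrt(0.15*0.55) = 0.287228.
sqrt((1-p1)*(1-p2)) = sqrt(0.85*0.45) = 0.618466.
arg = 0.287228 + 0.618466 = 0.905694.
d = 2*arccos(0.905694) = 0.8756

0.8756


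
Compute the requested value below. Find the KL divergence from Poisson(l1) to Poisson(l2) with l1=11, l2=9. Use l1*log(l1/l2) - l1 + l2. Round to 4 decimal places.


KL divergence for Poisson:
KL = l1*log(l1/l2) - l1 + l2.
l1 = 11, l2 = 9.
log(11/9) = 0.200671.
l1*log(l1/l2) = 11 * 0.200671 = 2.207378.
KL = 2.207378 - 11 + 9 = 0.2074

0.2074


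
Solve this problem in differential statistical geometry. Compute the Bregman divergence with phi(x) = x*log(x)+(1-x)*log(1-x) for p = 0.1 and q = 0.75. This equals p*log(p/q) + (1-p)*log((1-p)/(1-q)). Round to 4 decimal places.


Bregman divergence with negative entropy generator:
D = p*log(p/q) + (1-p)*log((1-p)/(1-q)).
p = 0.1, q = 0.75.
p*log(p/q) = 0.1*log(0.1/0.75) = -0.20149.
(1-p)*log((1-p)/(1-q)) = 0.9*log(0.9/0.25) = 1.15284.
D = -0.20149 + 1.15284 = 0.9514

0.9514


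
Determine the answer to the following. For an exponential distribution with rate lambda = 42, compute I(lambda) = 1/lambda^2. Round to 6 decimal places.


Fisher information for exponential: I(lambda) = 1/lambda^2.
lambda = 42, lambda^2 = 1764.
I = 1/1764 = 0.000567

0.000567


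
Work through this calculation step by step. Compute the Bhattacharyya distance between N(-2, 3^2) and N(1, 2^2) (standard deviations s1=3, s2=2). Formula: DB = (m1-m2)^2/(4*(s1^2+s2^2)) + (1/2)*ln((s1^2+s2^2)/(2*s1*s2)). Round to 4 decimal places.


Bhattacharyya distance between two Gaussians:
DB = (m1-m2)^2/(4*(s1^2+s2^2)) + (1/2)*ln((s1^2+s2^2)/(2*s1*s2)).
(m1-m2)^2 = (-3)^2 = 9.
s1^2+s2^2 = 9 + 4 = 13.
term1 = 9/52 = 0.173077.
term2 = 0.5*ln(13/12.0) = 0.040021.
DB = 0.173077 + 0.040021 = 0.2131

0.2131


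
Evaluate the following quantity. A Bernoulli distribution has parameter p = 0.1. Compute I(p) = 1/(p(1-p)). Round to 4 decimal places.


For Bernoulli(p), Fisher information is I(p) = 1/(p*(1-p)).
p = 0.1, 1-p = 0.9.
p*(1-p) = 0.09.
I(p) = 1/0.09 = 11.1111

11.1111


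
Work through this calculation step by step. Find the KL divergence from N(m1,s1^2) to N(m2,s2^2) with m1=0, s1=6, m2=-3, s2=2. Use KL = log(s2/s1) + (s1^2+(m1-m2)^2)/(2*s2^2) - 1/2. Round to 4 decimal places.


KL divergence between normal distributions:
KL = log(s2/s1) + (s1^2 + (m1-m2)^2)/(2*s2^2) - 1/2.
log(2/6) = -1.098612.
(6^2 + (0--3)^2)/(2*2^2) = (36 + 9)/8 = 5.625.
KL = -1.098612 + 5.625 - 0.5 = 4.0264

4.0264


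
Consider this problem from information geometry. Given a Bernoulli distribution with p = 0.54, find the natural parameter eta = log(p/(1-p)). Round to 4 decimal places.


Natural parameter for Bernoulli: eta = log(p/(1-p)).
p = 0.54, 1-p = 0.46.
p/(1-p) = 1.173913.
eta = log(1.173913) = 0.1603

0.1603


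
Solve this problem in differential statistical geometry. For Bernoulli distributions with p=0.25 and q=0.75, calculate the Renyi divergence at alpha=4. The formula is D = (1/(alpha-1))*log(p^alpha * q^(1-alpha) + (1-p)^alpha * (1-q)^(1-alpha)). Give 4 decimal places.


Renyi divergence of order alpha between Bernoulli distributions:
D = (1/(alpha-1))*log(p^alpha * q^(1-alpha) + (1-p)^alpha * (1-q)^(1-alpha)).
alpha = 4, p = 0.25, q = 0.75.
p^alpha * q^(1-alpha) = 0.25^4 * 0.75^-3 = 0.009259.
(1-p)^alpha * (1-q)^(1-alpha) = 0.75^4 * 0.25^-3 = 20.25.
sum = 0.009259 + 20.25 = 20.259259.
D = (1/3)*log(20.259259) = 1.0029

1.0029


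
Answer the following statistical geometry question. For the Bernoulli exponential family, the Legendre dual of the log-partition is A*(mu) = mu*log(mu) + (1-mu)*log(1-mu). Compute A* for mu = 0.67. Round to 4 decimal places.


Legendre transform for Bernoulli:
A*(mu) = mu*log(mu) + (1-mu)*log(1-mu).
mu = 0.67, 1-mu = 0.33.
mu*log(mu) = 0.67*log(0.67) = -0.26832.
(1-mu)*log(1-mu) = 0.33*log(0.33) = -0.365859.
A* = -0.26832 + -0.365859 = -0.6342

-0.6342


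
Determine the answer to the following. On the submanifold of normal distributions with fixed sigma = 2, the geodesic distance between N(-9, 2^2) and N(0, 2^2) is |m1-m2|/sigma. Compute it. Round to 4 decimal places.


On the fixed-variance normal subfamily, geodesic distance = |m1-m2|/sigma.
|-9 - 0| = 9.
sigma = 2.
d = 9/2 = 4.5000

4.5000


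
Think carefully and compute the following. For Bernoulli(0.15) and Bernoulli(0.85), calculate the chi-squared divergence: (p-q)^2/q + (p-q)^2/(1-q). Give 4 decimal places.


Chi-squared divergence between Bernoulli distributions:
chi^2 = (p-q)^2/q + (p-q)^2/(1-q).
p = 0.15, q = 0.85, p-q = -0.7.
(p-q)^2 = 0.49.
term1 = 0.49/0.85 = 0.576471.
term2 = 0.49/0.15 = 3.266667.
chi^2 = 0.576471 + 3.266667 = 3.8431

3.8431


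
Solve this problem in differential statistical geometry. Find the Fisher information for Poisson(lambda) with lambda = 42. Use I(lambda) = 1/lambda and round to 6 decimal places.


Fisher information for Poisson: I(lambda) = 1/lambda.
lambda = 42.
I(lambda) = 1/42 = 0.023810

0.023810


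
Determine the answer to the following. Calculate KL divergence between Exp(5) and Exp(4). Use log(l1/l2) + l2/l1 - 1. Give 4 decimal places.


KL divergence for exponential family:
KL = log(l1/l2) + l2/l1 - 1.
log(5/4) = 0.223144.
4/5 = 0.8.
KL = 0.223144 + 0.8 - 1 = 0.0231

0.0231


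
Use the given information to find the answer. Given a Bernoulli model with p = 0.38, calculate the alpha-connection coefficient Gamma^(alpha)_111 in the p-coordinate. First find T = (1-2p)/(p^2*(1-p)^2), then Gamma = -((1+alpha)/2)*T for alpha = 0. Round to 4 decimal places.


Skewness (Amari-Chentsov) tensor: T = (1-2p)/(p^2*(1-p)^2).
p = 0.38, 1-2p = 0.24, p^2 = 0.1444, (1-p)^2 = 0.3844.
T = 0.24/(0.1444 * 0.3844) = 4.323751.
In the p-coordinate, Gamma^(alpha) = Gamma^(0) - (alpha/2)*T with Gamma^(0) = (1/2)*g'(p) = -T/2,
so Gamma^(alpha) = -((1+alpha)/2)*T.
alpha = 0, -(1+alpha)/2 = -0.5.
Gamma = -0.5 * 4.323751 = -2.1619

-2.1619


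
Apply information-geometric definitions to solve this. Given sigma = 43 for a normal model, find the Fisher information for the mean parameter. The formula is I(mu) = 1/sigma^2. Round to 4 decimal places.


The Fisher information for the mean of a normal distribution is I(mu) = 1/sigma^2.
sigma = 43, so sigma^2 = 1849.
I(mu) = 1/1849 = 0.0005

0.0005


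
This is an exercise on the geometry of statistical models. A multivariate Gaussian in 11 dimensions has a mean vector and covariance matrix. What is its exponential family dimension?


Exponential family dimension calculation:
For 11-dim MVN: mean has 11 params, covariance has 11*12/2 = 66 unique entries.
Total dim = 11 + 66 = 77.

77


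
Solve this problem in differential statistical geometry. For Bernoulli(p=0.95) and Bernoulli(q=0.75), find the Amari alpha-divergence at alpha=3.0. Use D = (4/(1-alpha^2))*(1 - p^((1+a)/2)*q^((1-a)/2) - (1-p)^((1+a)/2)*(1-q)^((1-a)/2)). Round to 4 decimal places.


Amari alpha-divergence:
D = (4/(1-alpha^2))*(1 - p^((1+a)/2)*q^((1-a)/2) - (1-p)^((1+a)/2)*(1-q)^((1-a)/2)).
alpha = 3.0, p = 0.95, q = 0.75.
e1 = (1+alpha)/2 = 2.0, e2 = (1-alpha)/2 = -1.0.
t1 = p^e1 * q^e2 = 0.95^2.0 * 0.75^-1.0 = 1.203333.
t2 = (1-p)^e1 * (1-q)^e2 = 0.05^2.0 * 0.25^-1.0 = 0.01.
4/(1-alpha^2) = -0.5.
D = -0.5*(1 - 1.203333 - 0.01) = 0.1067

0.1067
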